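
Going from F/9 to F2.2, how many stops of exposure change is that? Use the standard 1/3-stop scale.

f/9 → f/8 → f/7.1 → f/6.3 → f/5.6 → f/5 → f/4.5 → f/4 → f/3.5 → f/3.2 → f/2.8 → f/2.5 → f/2.2 — count the steps: 12 third-stops = 4 stops.

4 stops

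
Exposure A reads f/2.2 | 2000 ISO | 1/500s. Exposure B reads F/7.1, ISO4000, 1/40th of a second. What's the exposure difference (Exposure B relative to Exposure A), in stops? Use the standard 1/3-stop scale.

1 1/3 stops brighter

Aperture: f/2.2 → f/2.5 → f/2.8 → f/3.2 → f/3.5 → f/4 → f/4.5 → f/5 → f/5.6 → f/6.3 → f/7.1 — 3 1/3 stops smaller aperture (darker).
Shutter speed: 1/500 → 1/400 → 1/320 → 1/250 → 1/200 → 1/160 → 1/125 → 1/100 → 1/80 → 1/60 → 1/50 → 1/40 — 3 2/3 stops longer (brighter).
ISO: 2000 → 2500 → 3200 → 4000 — 1 stop raised (brighter).
Net: −3 1/3 +3 2/3 +1 = +1 1/3 stops.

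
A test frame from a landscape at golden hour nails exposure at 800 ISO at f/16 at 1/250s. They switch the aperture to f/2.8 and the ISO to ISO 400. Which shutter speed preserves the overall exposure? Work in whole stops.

1/4000s

Aperture: f/16 → f/11 → f/8 → f/5.6 → f/4 → f/2.8 — 5 stops wider (brighter).
ISO: 800 → 400 — 1 stop lower (darker).
Net change so far: 4 stops brighter. Offset with the shutter speed: 1/250 → 1/500 → 1/1000 → 1/2000 → 1/4000.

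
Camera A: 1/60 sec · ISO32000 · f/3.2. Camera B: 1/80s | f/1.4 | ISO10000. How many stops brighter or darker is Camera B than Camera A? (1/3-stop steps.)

1/3 stop brighter

Aperture: f/3.2 → f/2.8 → f/2.5 → f/2.2 → f/2 → f/1.8 → f/1.6 → f/1.4 — 2 1/3 stops larger aperture (brighter).
Shutter speed: 1/60 → 1/80 — 1/3 stop shorter (darker).
ISO: 32000 → 25600 → 20000 → 16000 → 12800 → 10000 — 1 2/3 stops dropped (darker).
Net: +2 1/3 −1/3 −1 2/3 = +1/3 stops.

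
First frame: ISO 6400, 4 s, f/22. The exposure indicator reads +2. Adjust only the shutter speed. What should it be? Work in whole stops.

Overexposed by 2 stops → need 2 stops darker.
Shutter speed: 4 → 2 → 1.

1 s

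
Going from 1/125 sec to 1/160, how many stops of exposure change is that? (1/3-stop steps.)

1/125 → 1/160 — count the steps: 1 third-stops = 1/3 stop.

1/3 stop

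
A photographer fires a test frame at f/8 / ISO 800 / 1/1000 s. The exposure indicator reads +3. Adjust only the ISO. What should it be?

Overexposed by 3 stops → need 3 stops darker.
ISO: 800 → 400 → 200 → 100.

ISO 100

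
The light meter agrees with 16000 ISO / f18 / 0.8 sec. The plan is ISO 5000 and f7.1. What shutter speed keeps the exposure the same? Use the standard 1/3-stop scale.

ISO: 16000 → 12800 → 10000 → 8000 → 6400 → 5000 — 1 2/3 stops dropped (darker).
Aperture: f/18 → f/16 → f/14 → f/13 → f/11 → f/10 → f/9 → f/8 → f/7.1 — 2 2/3 stops larger aperture (brighter).
Net change so far: 1 stop brighter. Offset with the shutter speed: 0.8 → 0.6 → 0.5 → 0.4.

0.4 s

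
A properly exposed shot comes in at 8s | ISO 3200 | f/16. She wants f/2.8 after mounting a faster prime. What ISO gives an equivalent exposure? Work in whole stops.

ISO 100

Aperture: f/16 → f/11 → f/8 → f/5.6 → f/4 → f/2.8 — 5 stops wider (brighter).
Need 5 stops darker from the ISO: 3200 → 1600 → 800 → 400 → 200 → 100.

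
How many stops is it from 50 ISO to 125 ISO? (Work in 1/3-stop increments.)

1 1/3 stops

50 → 64 → 80 → 100 → 125 — count the steps: 4 third-stops = 1 1/3 stops.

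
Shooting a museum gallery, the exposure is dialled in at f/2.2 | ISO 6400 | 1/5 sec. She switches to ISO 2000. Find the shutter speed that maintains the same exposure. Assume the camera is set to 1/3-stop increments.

0.6 s

ISO: 6400 → 5000 → 4000 → 3200 → 2500 → 2000 — 1 2/3 stops lower (darker).
Need 1 2/3 stops brighter from the shutter speed: 1/5 → 1/4 → 0.3 → 0.4 → 0.5 → 0.6.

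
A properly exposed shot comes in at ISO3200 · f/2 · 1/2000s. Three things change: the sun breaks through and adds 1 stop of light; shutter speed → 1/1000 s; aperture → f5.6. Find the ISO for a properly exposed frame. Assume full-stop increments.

Scene light: 1 stop brighter.
Shutter speed: 1/2000 → 1/1000 — 1 stop longer (brighter).
Aperture: f/2 → f/2.8 → f/4 → f/5.6 — 3 stops stopped down (darker).
Net so far: 1 stop darker. ISO: 3200 → 6400.

ISO 6400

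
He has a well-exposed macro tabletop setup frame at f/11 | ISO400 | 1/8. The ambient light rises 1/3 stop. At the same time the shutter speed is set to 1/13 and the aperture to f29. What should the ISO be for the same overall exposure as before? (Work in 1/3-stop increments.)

Scene light: 1/3 stop brighter.
Shutter speed: 1/8 → 1/10 → 1/13 — 2/3 stop shorter (darker).
Aperture: f/11 → f/13 → f/14 → f/16 → f/18 → f/20 → f/22 → f/25 → f/29 — 2 2/3 stops smaller aperture (darker).
Net so far: 3 stops darker. ISO: 400 → 500 → 640 → 800 → 1000 → 1250 → 1600 → 2000 → 2500 → 3200.

ISO 3200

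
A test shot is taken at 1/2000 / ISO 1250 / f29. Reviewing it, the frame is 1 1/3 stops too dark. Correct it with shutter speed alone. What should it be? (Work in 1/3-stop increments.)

1/800s

Underexposed by 1 1/3 stops → need 1 1/3 stops brighter.
Shutter speed: 1/2000 → 1/1600 → 1/1250 → 1/1000 → 1/800.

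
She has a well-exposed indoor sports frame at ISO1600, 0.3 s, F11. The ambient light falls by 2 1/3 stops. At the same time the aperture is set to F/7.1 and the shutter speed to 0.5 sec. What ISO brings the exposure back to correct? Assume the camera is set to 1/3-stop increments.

Scene light: 2 1/3 stops darker.
Aperture: f/11 → f/10 → f/9 → f/8 → f/7.1 — 1 1/3 stops wider (brighter).
Shutter speed: 0.3 → 0.4 → 0.5 — 2/3 stop slower (brighter).
Net so far: 1/3 stop darker. ISO: 1600 → 2000.

ISO 2000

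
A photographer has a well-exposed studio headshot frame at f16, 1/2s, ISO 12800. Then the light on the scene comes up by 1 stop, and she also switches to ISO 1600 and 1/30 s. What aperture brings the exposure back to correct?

f/2

Scene light: 1 stop brighter.
ISO: 12800 → 6400 → 3200 → 1600 — 3 stops lower (darker).
Shutter speed: 1/2 → 1/4 → 1/8 → 1/15 → 1/30 — 4 stops faster (darker).
Net so far: 6 stops darker. Aperture: f/16 → f/11 → f/8 → f/5.6 → f/4 → f/2.8 → f/2.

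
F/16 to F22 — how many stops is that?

1 stop

f/16 → f/22 — count the steps: 1 stop.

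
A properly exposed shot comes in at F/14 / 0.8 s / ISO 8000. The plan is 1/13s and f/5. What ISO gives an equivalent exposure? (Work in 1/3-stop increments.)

ISO 10000

Shutter speed: 0.8 → 0.6 → 0.5 → 0.4 → 0.3 → 1/4 → 1/5 → 1/6 → 1/8 → 1/10 → 1/13 — 3 1/3 stops faster (darker).
Aperture: f/14 → f/13 → f/11 → f/10 → f/9 → f/8 → f/7.1 → f/6.3 → f/5.6 → f/5 — 3 stops larger aperture (brighter).
Net change so far: 1/3 stop darker. Offset with the ISO: 8000 → 10000.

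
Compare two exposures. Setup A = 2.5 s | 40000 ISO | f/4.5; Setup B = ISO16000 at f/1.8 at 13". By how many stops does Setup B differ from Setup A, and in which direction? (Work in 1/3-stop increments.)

Aperture: f/4.5 → f/4 → f/3.5 → f/3.2 → f/2.8 → f/2.5 → f/2.2 → f/2 → f/1.8 — 2 2/3 stops wider (brighter).
Shutter speed: 2.5 → 3.2 → 4 → 5 → 6 → 8 → 10 → 13 — 2 1/3 stops slower (brighter).
ISO: 40000 → 32000 → 25600 → 20000 → 16000 — 1 1/3 stops lower (darker).
Net: +2 2/3 +2 1/3 −1 1/3 = +3 2/3 stops.

3 2/3 stops brighter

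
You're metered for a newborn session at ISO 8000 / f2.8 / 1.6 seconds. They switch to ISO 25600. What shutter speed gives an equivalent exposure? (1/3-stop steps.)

0.5 s

ISO: 8000 → 10000 → 12800 → 16000 → 20000 → 25600 — 1 2/3 stops higher (brighter).
Need 1 2/3 stops darker from the shutter speed: 1.6 → 1.3 → 1 → 0.8 → 0.6 → 0.5.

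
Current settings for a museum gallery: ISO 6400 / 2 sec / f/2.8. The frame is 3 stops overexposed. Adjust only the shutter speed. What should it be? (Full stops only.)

Overexposed by 3 stops → need 3 stops darker.
Shutter speed: 2 → 1 → 1/2 → 1/4.

1/4s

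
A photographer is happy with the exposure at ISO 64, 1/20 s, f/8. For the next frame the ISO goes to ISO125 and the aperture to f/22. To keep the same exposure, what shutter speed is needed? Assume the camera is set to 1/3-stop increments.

1/5s

ISO: 64 → 80 → 100 → 125 — 1 stop raised (brighter).
Aperture: f/8 → f/9 → f/10 → f/11 → f/13 → f/14 → f/16 → f/18 → f/20 → f/22 — 3 stops stopped down (darker).
Net change so far: 2 stops darker. Offset with the shutter speed: 1/20 → 1/15 → 1/13 → 1/10 → 1/8 → 1/6 → 1/5.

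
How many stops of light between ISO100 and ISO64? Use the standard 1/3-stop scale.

100 → 80 → 64 — count the steps: 2 third-stops = 2/3 stop.

2/3 stop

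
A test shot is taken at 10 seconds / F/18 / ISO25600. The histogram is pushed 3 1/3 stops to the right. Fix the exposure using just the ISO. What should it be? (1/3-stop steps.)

ISO 2500

Overexposed by 3 1/3 stops → need 3 1/3 stops darker.
ISO: 25600 → 20000 → 16000 → 12800 → 10000 → 8000 → 6400 → 5000 → 4000 → 3200 → 2500.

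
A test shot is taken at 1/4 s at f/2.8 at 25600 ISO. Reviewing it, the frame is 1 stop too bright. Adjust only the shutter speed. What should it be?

1/8s

Overexposed by 1 stop → need 1 stop darker.
Shutter speed: 1/4 → 1/8.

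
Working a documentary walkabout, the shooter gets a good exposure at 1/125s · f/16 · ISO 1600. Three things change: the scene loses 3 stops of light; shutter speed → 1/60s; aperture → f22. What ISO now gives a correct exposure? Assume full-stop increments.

ISO 12800

Scene light: 3 stops darker.
Shutter speed: 1/125 → 1/60 — 1 stop slower (brighter).
Aperture: f/16 → f/22 — 1 stop stopped down (darker).
Net so far: 3 stops darker. ISO: 1600 → 3200 → 6400 → 12800.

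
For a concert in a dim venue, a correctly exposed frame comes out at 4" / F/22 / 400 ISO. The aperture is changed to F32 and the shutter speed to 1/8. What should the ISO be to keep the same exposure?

ISO 25600

Aperture: f/22 → f/32 — 1 stop narrower (darker).
Shutter speed: 4 → 2 → 1 → 1/2 → 1/4 → 1/8 — 5 stops shorter (darker).
Net change so far: 6 stops darker. Offset with the ISO: 400 → 800 → 1600 → 3200 → 6400 → 12800 → 25600.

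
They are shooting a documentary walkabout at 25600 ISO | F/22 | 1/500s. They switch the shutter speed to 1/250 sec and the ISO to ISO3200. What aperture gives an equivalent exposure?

Shutter speed: 1/500 → 1/250 — 1 stop longer (brighter).
ISO: 25600 → 12800 → 6400 → 3200 — 3 stops lower (darker).
Net change so far: 2 stops darker. Offset with the aperture: f/22 → f/16 → f/11.

f/11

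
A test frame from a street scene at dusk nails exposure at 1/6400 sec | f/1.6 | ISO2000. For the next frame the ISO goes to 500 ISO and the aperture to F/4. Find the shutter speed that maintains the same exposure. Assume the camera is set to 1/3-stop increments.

1/250s

ISO: 2000 → 1600 → 1250 → 1000 → 800 → 640 → 500 — 2 stops lower (darker).
Aperture: f/1.6 → f/1.8 → f/2 → f/2.2 → f/2.5 → f/2.8 → f/3.2 → f/3.5 → f/4 — 2 2/3 stops stopped down (darker).
Net change so far: 4 2/3 stops darker. Offset with the shutter speed: 1/6400 → 1/5000 → 1/4000 → 1/3200 → 1/2500 → 1/2000 → 1/1600 → 1/1250 → 1/1000 → 1/800 → 1/640 → 1/500 → 1/400 → 1/320 → 1/250.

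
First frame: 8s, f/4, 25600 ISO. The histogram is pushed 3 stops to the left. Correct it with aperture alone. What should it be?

Underexposed by 3 stops → need 3 stops brighter.
Aperture: f/4 → f/2.8 → f/2 → f/1.4.

f/1.4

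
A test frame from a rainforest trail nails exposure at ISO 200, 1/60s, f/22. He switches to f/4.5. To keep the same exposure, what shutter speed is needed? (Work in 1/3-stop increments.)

Aperture: f/22 → f/20 → f/18 → f/16 → f/14 → f/13 → f/11 → f/10 → f/9 → f/8 → f/7.1 → f/6.3 → f/5.6 → f/5 → f/4.5 — 4 2/3 stops wider (brighter).
Need 4 2/3 stops darker from the shutter speed: 1/60 → 1/80 → 1/100 → 1/125 → 1/160 → 1/200 → 1/250 → 1/320 → 1/400 → 1/500 → 1/640 → 1/800 → 1/1000 → 1/1250 → 1/1600.

1/1600s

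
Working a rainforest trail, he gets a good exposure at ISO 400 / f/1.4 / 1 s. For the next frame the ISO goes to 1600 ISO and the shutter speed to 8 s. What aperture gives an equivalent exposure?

f/8

ISO: 400 → 800 → 1600 — 2 stops raised (brighter).
Shutter speed: 1 → 2 → 4 → 8 — 3 stops slower (brighter).
Net change so far: 5 stops brighter. Offset with the aperture: f/1.4 → f/2 → f/2.8 → f/4 → f/5.6 → f/8.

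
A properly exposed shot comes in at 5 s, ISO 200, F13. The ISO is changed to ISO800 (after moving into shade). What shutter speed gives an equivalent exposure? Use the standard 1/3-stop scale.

1.3 s

ISO: 200 → 250 → 320 → 400 → 500 → 640 → 800 — 2 stops higher (brighter).
Need 2 stops darker from the shutter speed: 5 → 4 → 3.2 → 2.5 → 2 → 1.6 → 1.3.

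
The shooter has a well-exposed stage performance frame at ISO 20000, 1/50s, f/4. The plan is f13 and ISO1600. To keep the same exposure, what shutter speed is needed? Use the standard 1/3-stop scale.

2.5 s

Aperture: f/4 → f/4.5 → f/5 → f/5.6 → f/6.3 → f/7.1 → f/8 → f/9 → f/10 → f/11 → f/13 — 3 1/3 stops stopped down (darker).
ISO: 20000 → 16000 → 12800 → 10000 → 8000 → 6400 → 5000 → 4000 → 3200 → 2500 → 2000 → 1600 — 3 2/3 stops dropped (darker).
Net change so far: 7 stops darker. Offset with the shutter speed: 1/50 → 1/40 → 1/30 → 1/25 → 1/20 → 1/15 → 1/13 → 1/10 → 1/8 → 1/6 → 1/5 → 1/4 → 0.3 → 0.4 → 0.5 → 0.6 → 0.8 → 1 → 1.3 → 1.6 → 2 → 2.5.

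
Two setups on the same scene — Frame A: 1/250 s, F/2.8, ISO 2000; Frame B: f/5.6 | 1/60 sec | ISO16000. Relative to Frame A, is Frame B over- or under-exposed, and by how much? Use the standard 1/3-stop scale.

3 stops brighter

Aperture: f/2.8 → f/3.2 → f/3.5 → f/4 → f/4.5 → f/5 → f/5.6 — 2 stops narrower (darker).
Shutter speed: 1/250 → 1/200 → 1/160 → 1/125 → 1/100 → 1/80 → 1/60 — 2 stops longer (brighter).
ISO: 2000 → 2500 → 3200 → 4000 → 5000 → 6400 → 8000 → 10000 → 12800 → 16000 — 3 stops raised (brighter).
Net: −2 +2 +3 = +3 stops.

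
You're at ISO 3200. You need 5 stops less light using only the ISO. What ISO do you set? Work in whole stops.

ISO: 3200 → 1600 → 800 → 400 → 200 → 100 — 5 stops dropped (darker).

ISO 100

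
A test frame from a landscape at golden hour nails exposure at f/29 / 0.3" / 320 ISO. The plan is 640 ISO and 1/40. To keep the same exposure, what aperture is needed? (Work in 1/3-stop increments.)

f/11

ISO: 320 → 400 → 500 → 640 — 1 stop raised (brighter).
Shutter speed: 0.3 → 1/4 → 1/5 → 1/6 → 1/8 → 1/10 → 1/13 → 1/15 → 1/20 → 1/25 → 1/30 → 1/40 — 3 2/3 stops faster (darker).
Net change so far: 2 2/3 stops darker. Offset with the aperture: f/29 → f/25 → f/22 → f/20 → f/18 → f/16 → f/14 → f/13 → f/11.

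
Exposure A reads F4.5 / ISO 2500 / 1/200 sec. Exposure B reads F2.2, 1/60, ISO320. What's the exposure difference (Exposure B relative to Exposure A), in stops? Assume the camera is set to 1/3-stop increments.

2/3 stop brighter

Aperture: f/4.5 → f/4 → f/3.5 → f/3.2 → f/2.8 → f/2.5 → f/2.2 — 2 stops larger aperture (brighter).
Shutter speed: 1/200 → 1/160 → 1/125 → 1/100 → 1/80 → 1/60 — 1 2/3 stops longer (brighter).
ISO: 2500 → 2000 → 1600 → 1250 → 1000 → 800 → 640 → 500 → 400 → 320 — 3 stops dropped (darker).
Net: +2 +1 2/3 −3 = +2/3 stops.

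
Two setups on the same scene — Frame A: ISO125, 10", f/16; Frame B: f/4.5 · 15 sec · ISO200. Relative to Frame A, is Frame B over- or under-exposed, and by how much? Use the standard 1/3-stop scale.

5 stops brighter

Aperture: f/16 → f/14 → f/13 → f/11 → f/10 → f/9 → f/8 → f/7.1 → f/6.3 → f/5.6 → f/5 → f/4.5 — 3 2/3 stops wider (brighter).
Shutter speed: 10 → 13 → 15 — 2/3 stop slower (brighter).
ISO: 125 → 160 → 200 — 2/3 stop raised (brighter).
Net: +3 2/3 +2/3 +2/3 = +5 stops.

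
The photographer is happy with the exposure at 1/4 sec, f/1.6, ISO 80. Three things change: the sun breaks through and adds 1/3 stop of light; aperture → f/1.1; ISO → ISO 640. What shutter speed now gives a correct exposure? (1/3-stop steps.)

Scene light: 1/3 stop brighter.
Aperture: f/1.6 → f/1.4 → f/1.2 → f/1.1 — 1 stop larger aperture (brighter).
ISO: 80 → 100 → 125 → 160 → 200 → 250 → 320 → 400 → 500 → 640 — 3 stops raised (brighter).
Net so far: 4 1/3 stops brighter. Shutter speed: 1/4 → 1/5 → 1/6 → 1/8 → 1/10 → 1/13 → 1/15 → 1/20 → 1/25 → 1/30 → 1/40 → 1/50 → 1/60 → 1/80.

1/80s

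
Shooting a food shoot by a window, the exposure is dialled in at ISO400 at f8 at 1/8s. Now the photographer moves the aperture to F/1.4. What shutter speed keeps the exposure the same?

1/250s

Aperture: f/8 → f/5.6 → f/4 → f/2.8 → f/2 → f/1.4 — 5 stops wider (brighter).
Need 5 stops darker from the shutter speed: 1/8 → 1/15 → 1/30 → 1/60 → 1/125 → 1/250.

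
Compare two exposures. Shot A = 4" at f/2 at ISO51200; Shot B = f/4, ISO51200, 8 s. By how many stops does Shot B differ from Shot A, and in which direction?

1 stop darker

Aperture: f/2 → f/2.8 → f/4 — 2 stops narrower (darker).
Shutter speed: 4 → 8 — 1 stop longer (brighter).
ISO: unchanged.
Net: −2 +1 = −1 stop.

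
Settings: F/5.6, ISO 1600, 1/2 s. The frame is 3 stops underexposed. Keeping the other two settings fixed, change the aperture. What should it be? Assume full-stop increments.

Underexposed by 3 stops → need 3 stops brighter.
Aperture: f/5.6 → f/4 → f/2.8 → f/2.

f/2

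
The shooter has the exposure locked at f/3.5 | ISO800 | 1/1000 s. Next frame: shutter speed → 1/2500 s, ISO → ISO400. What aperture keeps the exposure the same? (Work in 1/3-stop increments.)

Shutter speed: 1/1000 → 1/1250 → 1/1600 → 1/2000 → 1/2500 — 1 1/3 stops faster (darker).
ISO: 800 → 640 → 500 → 400 — 1 stop dropped (darker).
Net change so far: 2 1/3 stops darker. Offset with the aperture: f/3.5 → f/3.2 → f/2.8 → f/2.5 → f/2.2 → f/2 → f/1.8 → f/1.6.

f/1.6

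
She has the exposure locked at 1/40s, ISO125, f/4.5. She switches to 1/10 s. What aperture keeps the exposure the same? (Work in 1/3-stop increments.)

Shutter speed: 1/40 → 1/30 → 1/25 → 1/20 → 1/15 → 1/13 → 1/10 — 2 stops slower (brighter).
Need 2 stops darker from the aperture: f/4.5 → f/5 → f/5.6 → f/6.3 → f/7.1 → f/8 → f/9.

f/9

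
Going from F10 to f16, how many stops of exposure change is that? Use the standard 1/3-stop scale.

f/10 → f/11 → f/13 → f/14 → f/16 — count the steps: 4 third-stops = 1 1/3 stops.

1 1/3 stops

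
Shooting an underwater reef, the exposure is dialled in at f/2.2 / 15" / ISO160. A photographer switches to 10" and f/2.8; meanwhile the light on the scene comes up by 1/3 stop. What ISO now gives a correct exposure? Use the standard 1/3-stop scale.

ISO 320

Scene light: 1/3 stop brighter.
Shutter speed: 15 → 13 → 10 — 2/3 stop shorter (darker).
Aperture: f/2.2 → f/2.5 → f/2.8 — 2/3 stop smaller aperture (darker).
Net so far: 1 stop darker. ISO: 160 → 200 → 250 → 320.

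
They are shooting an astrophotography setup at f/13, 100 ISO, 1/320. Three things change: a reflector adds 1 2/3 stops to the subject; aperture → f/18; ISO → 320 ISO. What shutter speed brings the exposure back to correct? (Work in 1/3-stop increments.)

1/1600s

Scene light: 1 2/3 stops brighter.
Aperture: f/13 → f/14 → f/16 → f/18 — 1 stop stopped down (darker).
ISO: 100 → 125 → 160 → 200 → 250 → 320 — 1 2/3 stops higher (brighter).
Net so far: 2 1/3 stops brighter. Shutter speed: 1/320 → 1/400 → 1/500 → 1/640 → 1/800 → 1/1000 → 1/1250 → 1/1600.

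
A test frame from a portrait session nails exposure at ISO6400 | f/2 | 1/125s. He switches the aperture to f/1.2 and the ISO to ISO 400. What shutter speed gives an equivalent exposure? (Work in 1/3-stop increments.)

Aperture: f/2 → f/1.8 → f/1.6 → f/1.4 → f/1.2 — 1 1/3 stops larger aperture (brighter).
ISO: 6400 → 5000 → 4000 → 3200 → 2500 → 2000 → 1600 → 1250 → 1000 → 800 → 640 → 500 → 400 — 4 stops dropped (darker).
Net change so far: 2 2/3 stops darker. Offset with the shutter speed: 1/125 → 1/100 → 1/80 → 1/60 → 1/50 → 1/40 → 1/30 → 1/25 → 1/20.

1/20s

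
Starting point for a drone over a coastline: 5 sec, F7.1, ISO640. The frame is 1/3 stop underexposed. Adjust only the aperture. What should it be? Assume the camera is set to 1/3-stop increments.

Underexposed by 1/3 stop → need 1/3 stop brighter.
Aperture: f/7.1 → f/6.3.

f/6.3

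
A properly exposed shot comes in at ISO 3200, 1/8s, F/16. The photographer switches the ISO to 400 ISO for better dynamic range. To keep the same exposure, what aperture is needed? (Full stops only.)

ISO: 3200 → 1600 → 800 → 400 — 3 stops dropped (darker).
Need 3 stops brighter from the aperture: f/16 → f/11 → f/8 → f/5.6.

f/5.6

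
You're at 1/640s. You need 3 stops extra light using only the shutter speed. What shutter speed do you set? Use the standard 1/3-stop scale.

Shutter speed: 1/640 → 1/500 → 1/400 → 1/320 → 1/250 → 1/200 → 1/160 → 1/125 → 1/100 → 1/80 — 3 stops slower (brighter).

1/80s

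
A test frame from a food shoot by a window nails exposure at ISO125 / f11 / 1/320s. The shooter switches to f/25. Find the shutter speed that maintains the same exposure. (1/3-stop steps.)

Aperture: f/11 → f/13 → f/14 → f/16 → f/18 → f/20 → f/22 → f/25 — 2 1/3 stops smaller aperture (darker).
Need 2 1/3 stops brighter from the shutter speed: 1/320 → 1/250 → 1/200 → 1/160 → 1/125 → 1/100 → 1/80 → 1/60.

1/60s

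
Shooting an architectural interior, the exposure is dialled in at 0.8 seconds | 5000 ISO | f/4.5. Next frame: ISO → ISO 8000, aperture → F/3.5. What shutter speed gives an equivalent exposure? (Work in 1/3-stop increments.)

ISO: 5000 → 6400 → 8000 — 2/3 stop raised (brighter).
Aperture: f/4.5 → f/4 → f/3.5 — 2/3 stop larger aperture (brighter).
Net change so far: 1 1/3 stops brighter. Offset with the shutter speed: 0.8 → 0.6 → 0.5 → 0.4 → 0.3.

0.3 s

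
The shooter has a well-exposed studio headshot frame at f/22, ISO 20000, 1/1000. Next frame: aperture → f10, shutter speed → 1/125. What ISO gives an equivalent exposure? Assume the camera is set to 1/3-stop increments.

Aperture: f/22 → f/20 → f/18 → f/16 → f/14 → f/13 → f/11 → f/10 — 2 1/3 stops wider (brighter).
Shutter speed: 1/1000 → 1/800 → 1/640 → 1/500 → 1/400 → 1/320 → 1/250 → 1/200 → 1/160 → 1/125 — 3 stops longer (brighter).
Net change so far: 5 1/3 stops brighter. Offset with the ISO: 20000 → 16000 → 12800 → 10000 → 8000 → 6400 → 5000 → 4000 → 3200 → 2500 → 2000 → 1600 → 1250 → 1000 → 800 → 640 → 500.

ISO 500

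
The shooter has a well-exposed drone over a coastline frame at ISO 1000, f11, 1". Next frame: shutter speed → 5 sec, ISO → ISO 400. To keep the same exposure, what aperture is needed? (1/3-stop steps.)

f/16

Shutter speed: 1 → 1.3 → 1.6 → 2 → 2.5 → 3.2 → 4 → 5 — 2 1/3 stops slower (brighter).
ISO: 1000 → 800 → 640 → 500 → 400 — 1 1/3 stops lower (darker).
Net change so far: 1 stop brighter. Offset with the aperture: f/11 → f/13 → f/14 → f/16.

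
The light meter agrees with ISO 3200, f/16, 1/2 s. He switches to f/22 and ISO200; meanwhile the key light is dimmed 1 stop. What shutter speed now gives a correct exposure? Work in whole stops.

Scene light: 1 stop darker.
Aperture: f/16 → f/22 — 1 stop smaller aperture (darker).
ISO: 3200 → 1600 → 800 → 400 → 200 — 4 stops lower (darker).
Net so far: 6 stops darker. Shutter speed: 1/2 → 1 → 2 → 4 → 8 → 15 → 30.

30 s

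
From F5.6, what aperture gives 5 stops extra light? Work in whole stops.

Aperture: f/5.6 → f/4 → f/2.8 → f/2 → f/1.4 → f/1.0 — 5 stops larger aperture (brighter).

f/1.0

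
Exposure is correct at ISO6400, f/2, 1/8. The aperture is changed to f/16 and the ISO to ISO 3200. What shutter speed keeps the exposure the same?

Aperture: f/2 → f/2.8 → f/4 → f/5.6 → f/8 → f/11 → f/16 — 6 stops narrower (darker).
ISO: 6400 → 3200 — 1 stop dropped (darker).
Net change so far: 7 stops darker. Offset with the shutter speed: 1/8 → 1/4 → 1/2 → 1 → 2 → 4 → 8 → 15.

15 s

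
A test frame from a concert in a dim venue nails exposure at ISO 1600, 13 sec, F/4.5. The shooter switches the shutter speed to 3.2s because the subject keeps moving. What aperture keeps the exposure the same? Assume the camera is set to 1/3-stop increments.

f/2.2

Shutter speed: 13 → 10 → 8 → 6 → 5 → 4 → 3.2 — 2 stops faster (darker).
Need 2 stops brighter from the aperture: f/4.5 → f/4 → f/3.5 → f/3.2 → f/2.8 → f/2.5 → f/2.2.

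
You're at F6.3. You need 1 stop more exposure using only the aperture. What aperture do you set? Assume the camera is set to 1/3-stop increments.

Aperture: f/6.3 → f/5.6 → f/5 → f/4.5 — 1 stop opened up (brighter).

f/4.5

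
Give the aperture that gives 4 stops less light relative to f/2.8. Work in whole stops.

f/11

Aperture: f/2.8 → f/4 → f/5.6 → f/8 → f/11 — 4 stops stopped down (darker).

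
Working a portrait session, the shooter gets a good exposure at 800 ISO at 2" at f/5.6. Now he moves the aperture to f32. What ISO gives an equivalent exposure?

Aperture: f/5.6 → f/8 → f/11 → f/16 → f/22 → f/32 — 5 stops narrower (darker).
Need 5 stops brighter from the ISO: 800 → 1600 → 3200 → 6400 → 12800 → 25600.

ISO 25600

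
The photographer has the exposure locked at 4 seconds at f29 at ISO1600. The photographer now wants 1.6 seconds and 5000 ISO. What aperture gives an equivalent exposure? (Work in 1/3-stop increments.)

f/32

Shutter speed: 4 → 3.2 → 2.5 → 2 → 1.6 — 1 1/3 stops faster (darker).
ISO: 1600 → 2000 → 2500 → 3200 → 4000 → 5000 — 1 2/3 stops raised (brighter).
Net change so far: 1/3 stop brighter. Offset with the aperture: f/29 → f/32.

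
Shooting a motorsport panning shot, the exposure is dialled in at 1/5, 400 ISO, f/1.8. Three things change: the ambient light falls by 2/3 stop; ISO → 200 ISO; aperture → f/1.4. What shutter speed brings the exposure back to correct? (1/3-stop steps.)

0.4 s

Scene light: 2/3 stop darker.
ISO: 400 → 320 → 250 → 200 — 1 stop dropped (darker).
Aperture: f/1.8 → f/1.6 → f/1.4 — 2/3 stop opened up (brighter).
Net so far: 1 stop darker. Shutter speed: 1/5 → 1/4 → 0.3 → 0.4.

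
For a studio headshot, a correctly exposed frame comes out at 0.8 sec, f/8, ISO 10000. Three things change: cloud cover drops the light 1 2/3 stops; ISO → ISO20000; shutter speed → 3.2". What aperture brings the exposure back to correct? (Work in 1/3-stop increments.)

f/13

Scene light: 1 2/3 stops darker.
ISO: 10000 → 12800 → 16000 → 20000 — 1 stop higher (brighter).
Shutter speed: 0.8 → 1 → 1.3 → 1.6 → 2 → 2.5 → 3.2 — 2 stops slower (brighter).
Net so far: 1 1/3 stops brighter. Aperture: f/8 → f/9 → f/10 → f/11 → f/13.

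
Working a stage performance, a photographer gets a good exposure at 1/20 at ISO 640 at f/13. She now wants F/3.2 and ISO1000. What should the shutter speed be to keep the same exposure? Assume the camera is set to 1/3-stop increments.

1/500s

Aperture: f/13 → f/11 → f/10 → f/9 → f/8 → f/7.1 → f/6.3 → f/5.6 → f/5 → f/4.5 → f/4 → f/3.5 → f/3.2 — 4 stops larger aperture (brighter).
ISO: 640 → 800 → 1000 — 2/3 stop higher (brighter).
Net change so far: 4 2/3 stops brighter. Offset with the shutter speed: 1/20 → 1/25 → 1/30 → 1/40 → 1/50 → 1/60 → 1/80 → 1/100 → 1/125 → 1/160 → 1/200 → 1/250 → 1/320 → 1/400 → 1/500.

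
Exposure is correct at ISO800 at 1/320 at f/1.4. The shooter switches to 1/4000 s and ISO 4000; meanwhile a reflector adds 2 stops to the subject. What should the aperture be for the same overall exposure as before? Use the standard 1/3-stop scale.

Scene light: 2 stops brighter.
Shutter speed: 1/320 → 1/400 → 1/500 → 1/640 → 1/800 → 1/1000 → 1/1250 → 1/1600 → 1/2000 → 1/2500 → 1/3200 → 1/4000 — 3 2/3 stops faster (darker).
ISO: 800 → 1000 → 1250 → 1600 → 2000 → 2500 → 3200 → 4000 — 2 1/3 stops raised (brighter).
Net so far: 2/3 stop brighter. Aperture: f/1.4 → f/1.6 → f/1.8.

f/1.8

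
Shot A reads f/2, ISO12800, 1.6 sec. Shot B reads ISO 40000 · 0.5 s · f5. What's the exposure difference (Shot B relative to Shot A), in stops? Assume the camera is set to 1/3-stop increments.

2 2/3 stops darker

Aperture: f/2 → f/2.2 → f/2.5 → f/2.8 → f/3.2 → f/3.5 → f/4 → f/4.5 → f/5 — 2 2/3 stops stopped down (darker).
Shutter speed: 1.6 → 1.3 → 1 → 0.8 → 0.6 → 0.5 — 1 2/3 stops faster (darker).
ISO: 12800 → 16000 → 20000 → 25600 → 32000 → 40000 — 1 2/3 stops higher (brighter).
Net: −2 2/3 −1 2/3 +1 2/3 = −2 2/3 stops.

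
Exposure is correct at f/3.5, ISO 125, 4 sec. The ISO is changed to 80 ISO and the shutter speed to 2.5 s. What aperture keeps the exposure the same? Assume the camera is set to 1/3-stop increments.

f/2.2

ISO: 125 → 100 → 80 — 2/3 stop dropped (darker).
Shutter speed: 4 → 3.2 → 2.5 — 2/3 stop faster (darker).
Net change so far: 1 1/3 stops darker. Offset with the aperture: f/3.5 → f/3.2 → f/2.8 → f/2.5 → f/2.2.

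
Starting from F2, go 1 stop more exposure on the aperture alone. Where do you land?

Aperture: f/2 → f/1.4 — 1 stop opened up (brighter).

f/1.4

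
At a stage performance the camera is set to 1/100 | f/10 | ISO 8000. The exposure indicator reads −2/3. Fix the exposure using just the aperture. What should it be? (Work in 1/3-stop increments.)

f/8

Underexposed by 2/3 stop → need 2/3 stop brighter.
Aperture: f/10 → f/9 → f/8.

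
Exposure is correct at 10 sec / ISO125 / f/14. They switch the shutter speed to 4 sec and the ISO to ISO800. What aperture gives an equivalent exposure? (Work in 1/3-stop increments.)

Shutter speed: 10 → 8 → 6 → 5 → 4 — 1 1/3 stops shorter (darker).
ISO: 125 → 160 → 200 → 250 → 320 → 400 → 500 → 640 → 800 — 2 2/3 stops higher (brighter).
Net change so far: 1 1/3 stops brighter. Offset with the aperture: f/14 → f/16 → f/18 → f/20 → f/22.

f/22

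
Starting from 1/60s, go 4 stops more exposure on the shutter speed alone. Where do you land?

1/4s

Shutter speed: 1/60 → 1/30 → 1/15 → 1/8 → 1/4 — 4 stops slower (brighter).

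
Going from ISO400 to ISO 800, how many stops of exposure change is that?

400 → 800 — count the steps: 1 stop.

1 stop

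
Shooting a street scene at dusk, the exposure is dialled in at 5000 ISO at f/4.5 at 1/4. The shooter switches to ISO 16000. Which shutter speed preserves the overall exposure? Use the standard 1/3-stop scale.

1/13s

ISO: 5000 → 6400 → 8000 → 10000 → 12800 → 16000 — 1 2/3 stops raised (brighter).
Need 1 2/3 stops darker from the shutter speed: 1/4 → 1/5 → 1/6 → 1/8 → 1/10 → 1/13.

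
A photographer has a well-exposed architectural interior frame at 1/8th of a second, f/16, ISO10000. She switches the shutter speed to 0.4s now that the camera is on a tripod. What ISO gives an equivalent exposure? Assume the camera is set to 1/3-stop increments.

ISO 3200

Shutter speed: 1/8 → 1/6 → 1/5 → 1/4 → 0.3 → 0.4 — 1 2/3 stops slower (brighter).
Need 1 2/3 stops darker from the ISO: 10000 → 8000 → 6400 → 5000 → 4000 → 3200.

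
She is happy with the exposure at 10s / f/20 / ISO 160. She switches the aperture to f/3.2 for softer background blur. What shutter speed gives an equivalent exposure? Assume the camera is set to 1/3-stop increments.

Aperture: f/20 → f/18 → f/16 → f/14 → f/13 → f/11 → f/10 → f/9 → f/8 → f/7.1 → f/6.3 → f/5.6 → f/5 → f/4.5 → f/4 → f/3.5 → f/3.2 — 5 1/3 stops larger aperture (brighter).
Need 5 1/3 stops darker from the shutter speed: 10 → 8 → 6 → 5 → 4 → 3.2 → 2.5 → 2 → 1.6 → 1.3 → 1 → 0.8 → 0.6 → 0.5 → 0.4 → 0.3 → 1/4.

1/4s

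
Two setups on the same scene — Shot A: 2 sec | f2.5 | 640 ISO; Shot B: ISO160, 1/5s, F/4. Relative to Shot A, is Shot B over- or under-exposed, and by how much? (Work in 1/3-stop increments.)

Aperture: f/2.5 → f/2.8 → f/3.2 → f/3.5 → f/4 — 1 1/3 stops smaller aperture (darker).
Shutter speed: 2 → 1.6 → 1.3 → 1 → 0.8 → 0.6 → 0.5 → 0.4 → 0.3 → 1/4 → 1/5 — 3 1/3 stops shorter (darker).
ISO: 640 → 500 → 400 → 320 → 250 → 200 → 160 — 2 stops dropped (darker).
Net: −1 1/3 −3 1/3 −2 = −6 2/3 stops.

6 2/3 stops darker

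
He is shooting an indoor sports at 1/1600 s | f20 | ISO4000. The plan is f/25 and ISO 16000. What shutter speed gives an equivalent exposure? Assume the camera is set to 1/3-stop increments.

Aperture: f/20 → f/22 → f/25 — 2/3 stop narrower (darker).
ISO: 4000 → 5000 → 6400 → 8000 → 10000 → 12800 → 16000 — 2 stops higher (brighter).
Net change so far: 1 1/3 stops brighter. Offset with the shutter speed: 1/1600 → 1/2000 → 1/2500 → 1/3200 → 1/4000.

1/4000s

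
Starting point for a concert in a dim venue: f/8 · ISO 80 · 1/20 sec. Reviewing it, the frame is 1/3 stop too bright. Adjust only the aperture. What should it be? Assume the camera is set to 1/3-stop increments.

Overexposed by 1/3 stop → need 1/3 stop darker.
Aperture: f/8 → f/9.

f/9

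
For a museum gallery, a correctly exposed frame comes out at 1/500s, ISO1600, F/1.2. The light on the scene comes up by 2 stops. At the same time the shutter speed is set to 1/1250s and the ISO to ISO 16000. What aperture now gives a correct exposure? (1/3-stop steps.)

Scene light: 2 stops brighter.
Shutter speed: 1/500 → 1/640 → 1/800 → 1/1000 → 1/1250 — 1 1/3 stops faster (darker).
ISO: 1600 → 2000 → 2500 → 3200 → 4000 → 5000 → 6400 → 8000 → 10000 → 12800 → 16000 — 3 1/3 stops raised (brighter).
Net so far: 4 stops brighter. Aperture: f/1.2 → f/1.4 → f/1.6 → f/1.8 → f/2 → f/2.2 → f/2.5 → f/2.8 → f/3.2 → f/3.5 → f/4 → f/4.5 → f/5.

f/5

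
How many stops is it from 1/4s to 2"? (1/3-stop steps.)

3 stops

1/4 → 0.3 → 0.4 → 0.5 → 0.6 → 0.8 → 1 → 1.3 → 1.6 → 2 — count the steps: 9 third-stops = 3 stops.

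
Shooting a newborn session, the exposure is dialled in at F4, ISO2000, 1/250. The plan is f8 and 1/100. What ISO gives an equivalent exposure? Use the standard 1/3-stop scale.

Aperture: f/4 → f/4.5 → f/5 → f/5.6 → f/6.3 → f/7.1 → f/8 — 2 stops narrower (darker).
Shutter speed: 1/250 → 1/200 → 1/160 → 1/125 → 1/100 — 1 1/3 stops longer (brighter).
Net change so far: 2/3 stop darker. Offset with the ISO: 2000 → 2500 → 3200.

ISO 3200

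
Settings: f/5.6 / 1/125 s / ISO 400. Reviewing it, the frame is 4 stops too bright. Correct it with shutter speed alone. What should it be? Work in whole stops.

Overexposed by 4 stops → need 4 stops darker.
Shutter speed: 1/125 → 1/250 → 1/500 → 1/1000 → 1/2000.

1/2000s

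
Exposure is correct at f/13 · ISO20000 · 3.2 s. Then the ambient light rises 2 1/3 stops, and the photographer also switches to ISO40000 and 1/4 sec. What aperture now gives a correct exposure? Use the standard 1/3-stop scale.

f/11

Scene light: 2 1/3 stops brighter.
ISO: 20000 → 25600 → 32000 → 40000 — 1 stop higher (brighter).
Shutter speed: 3.2 → 2.5 → 2 → 1.6 → 1.3 → 1 → 0.8 → 0.6 → 0.5 → 0.4 → 0.3 → 1/4 — 3 2/3 stops faster (darker).
Net so far: 1/3 stop darker. Aperture: f/13 → f/11.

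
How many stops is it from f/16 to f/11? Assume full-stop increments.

f/16 → f/11 — count the steps: 1 stop.

1 stop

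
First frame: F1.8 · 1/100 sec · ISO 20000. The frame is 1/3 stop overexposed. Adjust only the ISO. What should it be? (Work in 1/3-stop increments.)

ISO 16000

Overexposed by 1/3 stop → need 1/3 stop darker.
ISO: 20000 → 16000.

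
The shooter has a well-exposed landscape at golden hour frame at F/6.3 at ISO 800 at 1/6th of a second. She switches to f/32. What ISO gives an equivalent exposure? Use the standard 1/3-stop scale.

Aperture: f/6.3 → f/7.1 → f/8 → f/9 → f/10 → f/11 → f/13 → f/14 → f/16 → f/18 → f/20 → f/22 → f/25 → f/29 → f/32 — 4 2/3 stops smaller aperture (darker).
Need 4 2/3 stops brighter from the ISO: 800 → 1000 → 1250 → 1600 → 2000 → 2500 → 3200 → 4000 → 5000 → 6400 → 8000 → 10000 → 12800 → 16000 → 20000.

ISO 20000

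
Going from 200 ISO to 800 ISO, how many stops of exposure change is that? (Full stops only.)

200 → 400 → 800 — count the steps: 2 stops.

2 stops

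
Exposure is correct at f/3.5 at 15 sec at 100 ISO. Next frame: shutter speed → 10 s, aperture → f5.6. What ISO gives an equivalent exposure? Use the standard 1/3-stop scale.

Shutter speed: 15 → 13 → 10 — 2/3 stop faster (darker).
Aperture: f/3.5 → f/4 → f/4.5 → f/5 → f/5.6 — 1 1/3 stops stopped down (darker).
Net change so far: 2 stops darker. Offset with the ISO: 100 → 125 → 160 → 200 → 250 → 320 → 400.

ISO 400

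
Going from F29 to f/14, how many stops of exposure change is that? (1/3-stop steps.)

2 stops

f/29 → f/25 → f/22 → f/20 → f/18 → f/16 → f/14 — count the steps: 6 third-stops = 2 stops.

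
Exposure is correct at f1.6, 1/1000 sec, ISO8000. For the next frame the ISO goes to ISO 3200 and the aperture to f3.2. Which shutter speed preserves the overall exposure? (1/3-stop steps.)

1/100s

ISO: 8000 → 6400 → 5000 → 4000 → 3200 — 1 1/3 stops lower (darker).
Aperture: f/1.6 → f/1.8 → f/2 → f/2.2 → f/2.5 → f/2.8 → f/3.2 — 2 stops narrower (darker).
Net change so far: 3 1/3 stops darker. Offset with the shutter speed: 1/1000 → 1/800 → 1/640 → 1/500 → 1/400 → 1/320 → 1/250 → 1/200 → 1/160 → 1/125 → 1/100.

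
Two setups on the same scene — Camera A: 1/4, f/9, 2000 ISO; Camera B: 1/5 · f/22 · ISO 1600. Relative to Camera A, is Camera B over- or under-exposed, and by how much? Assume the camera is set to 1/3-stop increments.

3 1/3 stops darker

Aperture: f/9 → f/10 → f/11 → f/13 → f/14 → f/16 → f/18 → f/20 → f/22 — 2 2/3 stops narrower (darker).
Shutter speed: 1/4 → 1/5 — 1/3 stop shorter (darker).
ISO: 2000 → 1600 — 1/3 stop lower (darker).
Net: −2 2/3 −1/3 −1/3 = −3 1/3 stops.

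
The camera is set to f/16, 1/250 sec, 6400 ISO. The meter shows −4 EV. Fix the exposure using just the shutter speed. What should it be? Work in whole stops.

Underexposed by 4 stops → need 4 stops brighter.
Shutter speed: 1/250 → 1/125 → 1/60 → 1/30 → 1/15.

1/15s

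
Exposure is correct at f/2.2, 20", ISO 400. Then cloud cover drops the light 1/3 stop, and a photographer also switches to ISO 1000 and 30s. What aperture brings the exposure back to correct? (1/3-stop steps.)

Scene light: 1/3 stop darker.
ISO: 400 → 500 → 640 → 800 → 1000 — 1 1/3 stops higher (brighter).
Shutter speed: 20 → 25 → 30 — 2/3 stop slower (brighter).
Net so far: 1 2/3 stops brighter. Aperture: f/2.2 → f/2.5 → f/2.8 → f/3.2 → f/3.5 → f/4.

f/4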